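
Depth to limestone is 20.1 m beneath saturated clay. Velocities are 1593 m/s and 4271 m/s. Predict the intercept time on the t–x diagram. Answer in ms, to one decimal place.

tᵢ = 2h·√(V₂²−V₁²)/(V₁V₂).
√(V₂²−V₁²) = √(4271²−1593²) = 3962.8 m/s.
tᵢ = 2·20.1·3962.8/(1593·4271) = 0.02341 s.

23.4 ms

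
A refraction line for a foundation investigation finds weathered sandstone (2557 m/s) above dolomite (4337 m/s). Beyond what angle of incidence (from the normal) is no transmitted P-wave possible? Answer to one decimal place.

At critical incidence the refracted ray runs along the interface (θ₂ = 90°), so sin θ_c = V₁/V₂.
θ_c = arcsin(2557/4337) = arcsin 0.5896 = 36.13°.

36.1°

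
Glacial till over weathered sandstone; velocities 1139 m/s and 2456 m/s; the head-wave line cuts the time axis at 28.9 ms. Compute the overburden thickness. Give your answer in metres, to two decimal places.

h = tᵢ·V₁·V₂ / (2·√(V₂²−V₁²)).
√(V₂²−V₁²) = √(2456² − 1139²) = 2175.9 m/s.
h = 0.0289 s × 1139 × 2456 / (2 × 2175.9) = 18.58 m.

18.58 m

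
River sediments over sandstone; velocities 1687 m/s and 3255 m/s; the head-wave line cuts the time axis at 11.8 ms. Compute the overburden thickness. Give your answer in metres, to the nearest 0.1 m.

θ_c = arcsin(1687/3255) = 31.22°; cos θ_c = 0.8552.
tᵢ = 2h cos θ_c/V₁ ⇒ h = tᵢ·V₁/(2 cos θ_c) = 0.0118·1687/(2·0.8552) = 11.64 m.

11.6 m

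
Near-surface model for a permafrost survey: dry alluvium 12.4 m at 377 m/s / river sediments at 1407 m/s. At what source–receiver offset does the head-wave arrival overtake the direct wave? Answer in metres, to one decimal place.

x_cross = 2h·√((V₂+V₁)/(V₂−V₁)).
(V₂+V₁)/(V₂−V₁) = (1407+377)/(1407−377) = 1.7320; √ = 1.3161.
x_cross = 2·12.4·1.3161 = 32.64 m.

32.6 m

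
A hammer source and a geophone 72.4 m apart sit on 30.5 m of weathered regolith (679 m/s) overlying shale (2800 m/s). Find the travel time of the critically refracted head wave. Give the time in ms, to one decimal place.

t = x/V₂ + 2h·√(V₂²−V₁²)/(V₁V₂).
√(V₂²−V₁²) = √(2800²−679²) = 2716.4 m/s; delay term = 2·30.5·2716.4/(679·2800) = 0.08716 s.
t = 72.4/2800 + 0.08716 = 0.11301 s.

113.0 ms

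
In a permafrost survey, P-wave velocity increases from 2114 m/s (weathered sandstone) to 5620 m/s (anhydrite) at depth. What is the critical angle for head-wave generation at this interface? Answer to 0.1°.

At critical incidence the refracted ray runs along the interface (θ₂ = 90°), so sin θ_c = V₁/V₂.
θ_c = arcsin(2114/5620) = arcsin 0.3762 = 22.10°.

22.1°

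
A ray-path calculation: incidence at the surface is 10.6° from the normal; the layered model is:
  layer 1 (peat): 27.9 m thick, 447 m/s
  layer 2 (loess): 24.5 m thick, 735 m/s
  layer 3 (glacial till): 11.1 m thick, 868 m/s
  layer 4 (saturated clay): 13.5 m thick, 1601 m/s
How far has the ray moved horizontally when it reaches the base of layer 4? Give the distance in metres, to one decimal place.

Ray parameter p = sin 10.6° / 447 m/s = 4.1152e-04 s/m.
Layer 1: θ = 10.60°; offset = 27.9·tan 10.60° = 5.221 m.
Layer 2: sin θ = p·735 = 0.3025 → θ = 17.61°; offset = 24.5·tan 17.61° = 7.775 m.
Layer 3: sin θ = p·868 = 0.3572 → θ = 20.93°; offset = 11.1·tan 20.93° = 4.245 m.
Layer 4: sin θ = p·1601 = 0.6589 → θ = 41.21°; offset = 13.5·tan 41.21° = 11.823 m.
Σ offsets = 29.065 m.

29.1 m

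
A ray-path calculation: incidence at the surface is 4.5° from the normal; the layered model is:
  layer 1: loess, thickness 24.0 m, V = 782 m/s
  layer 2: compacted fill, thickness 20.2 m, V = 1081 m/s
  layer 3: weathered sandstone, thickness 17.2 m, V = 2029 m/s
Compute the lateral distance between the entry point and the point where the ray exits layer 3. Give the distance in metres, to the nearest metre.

8 m

Apply Snell's law at each interface; in layer i the horizontal offset is hᵢ·tan θᵢ.
Layer 1: θ = 4.50°; offset = 24.0·tan 4.50° = 1.889 m.
Layer 2: sin θ = 1081·sin 4.5°/782 = 0.1085, θ = 6.23°; offset = 20.2·tan 6.23° = 2.204 m.
Layer 3: sin θ = 2029·sin 4.5°/782 = 0.2036, θ = 11.75°; offset = 17.2·tan 11.75° = 3.576 m.
Summing the layer offsets gives 7.669 m.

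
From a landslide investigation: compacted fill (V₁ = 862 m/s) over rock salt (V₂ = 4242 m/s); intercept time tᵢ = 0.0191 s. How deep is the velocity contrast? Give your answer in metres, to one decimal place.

θ_c = arcsin(862/4242) = 11.72°; cos θ_c = 0.9791.
tᵢ = 2h cos θ_c/V₁ ⇒ h = tᵢ·V₁/(2 cos θ_c) = 0.0191·862/(2·0.9791) = 8.41 m.

8.4 m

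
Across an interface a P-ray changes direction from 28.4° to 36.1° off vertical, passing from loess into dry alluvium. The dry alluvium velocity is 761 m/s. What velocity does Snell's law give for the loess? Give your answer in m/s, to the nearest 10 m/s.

610 m/s

sin 28.4° = 0.4756; sin 36.1° = 0.5892.
V₁ = V₂·(sin θ₁/sin θ₂) = 761·(0.4756/0.5892) = 614.31 m/s.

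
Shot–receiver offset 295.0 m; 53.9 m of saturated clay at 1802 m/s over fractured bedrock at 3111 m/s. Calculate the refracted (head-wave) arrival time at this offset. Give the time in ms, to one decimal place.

θ_c = arcsin(V₁/V₂) = arcsin(1802/3111) = 35.40°, cos θ_c = 0.8152.
Intercept time tᵢ = 2h cos θ_c / V₁ = 2·53.9·0.8152/1802 = 0.04876 s.
t = x/V₂ + tᵢ = 295.0/3111 + 0.04876 = 0.14359 s.

143.6 ms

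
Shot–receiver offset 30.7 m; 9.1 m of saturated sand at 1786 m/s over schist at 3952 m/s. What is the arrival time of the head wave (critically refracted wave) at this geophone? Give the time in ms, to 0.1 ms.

16.9 ms

θ_c = arcsin(V₁/V₂) = arcsin(1786/3952) = 26.87°, cos θ_c = 0.8921.
Intercept time tᵢ = 2h cos θ_c / V₁ = 2·9.1·0.8921/1786 = 0.00909 s.
t = x/V₂ + tᵢ = 30.7/3952 + 0.00909 = 0.01686 s.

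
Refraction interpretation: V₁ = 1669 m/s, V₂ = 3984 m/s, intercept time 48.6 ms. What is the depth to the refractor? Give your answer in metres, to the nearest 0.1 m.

θ_c = arcsin(1669/3984) = 24.77°; cos θ_c = 0.9080.
tᵢ = 2h cos θ_c/V₁ ⇒ h = tᵢ·V₁/(2 cos θ_c) = 0.0486·1669/(2·0.9080) = 44.66 m.

44.7 m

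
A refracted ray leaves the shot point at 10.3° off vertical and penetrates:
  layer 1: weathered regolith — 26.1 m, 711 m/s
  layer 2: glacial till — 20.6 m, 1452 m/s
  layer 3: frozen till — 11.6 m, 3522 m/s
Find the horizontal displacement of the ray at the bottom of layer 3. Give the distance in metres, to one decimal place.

Apply Snell's law at each interface; in layer i the horizontal offset is hᵢ·tan θᵢ.
Layer 1: θ = 10.30°; offset = 26.1·tan 10.30° = 4.743 m.
Layer 2: sin θ = 1452·sin 10.3°/711 = 0.3651, θ = 21.42°; offset = 20.6·tan 21.42° = 8.080 m.
Layer 3: sin θ = 3522·sin 10.3°/711 = 0.8857, θ = 62.34°; offset = 11.6·tan 62.34° = 22.132 m.
Summing the layer offsets gives 34.955 m.

35.0 m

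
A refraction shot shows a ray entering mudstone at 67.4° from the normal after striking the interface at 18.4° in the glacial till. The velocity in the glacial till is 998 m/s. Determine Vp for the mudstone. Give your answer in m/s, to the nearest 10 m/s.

Snell's law: sin 18.4°/V₁ = sin 67.4°/V₂.
V₂ = V₁·sin 67.4°/sin 18.4° = 998 × 2.9248 = 2918.95 m/s.

2920 m/s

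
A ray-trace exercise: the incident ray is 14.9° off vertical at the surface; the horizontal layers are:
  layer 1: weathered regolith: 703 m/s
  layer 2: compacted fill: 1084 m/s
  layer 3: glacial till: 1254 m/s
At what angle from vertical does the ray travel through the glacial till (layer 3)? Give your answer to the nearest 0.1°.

Ray parameter p = sin 14.9° / 703 = 3.6576e-04 s/m.
sin θ_3 = p·V_3 = 3.6576e-04 × 1254 = 0.4587.
θ_3 = 27.30° from the vertical.

27.3°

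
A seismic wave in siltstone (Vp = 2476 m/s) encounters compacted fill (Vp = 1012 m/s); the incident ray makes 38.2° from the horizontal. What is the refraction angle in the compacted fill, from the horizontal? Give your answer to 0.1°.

Convert to the normal: θ₁ = 90° − 38.2° = 51.8°.
Snell's law: sin θ₂ = (V₂/V₁)·sin θ₁ = (1012/2476)·sin 51.8° = 0.3212.
θ₂ = sin⁻¹(0.3212) = 18.74° (from vertical).
From the interface: 90° − 18.74° = 71.26°.

71.3°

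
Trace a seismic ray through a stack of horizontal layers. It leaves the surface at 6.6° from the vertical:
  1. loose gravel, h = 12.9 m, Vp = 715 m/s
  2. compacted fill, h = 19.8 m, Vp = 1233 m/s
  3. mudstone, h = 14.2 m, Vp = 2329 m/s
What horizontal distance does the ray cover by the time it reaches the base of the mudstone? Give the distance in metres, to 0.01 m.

Ray parameter p = sin 6.6° / 715 m/s = 1.6075e-04 s/m.
Layer 1: θ = 6.60°; offset = 12.9·tan 6.60° = 1.4926 m.
Layer 2: sin θ = p·1233 = 0.1982 → θ = 11.43°; offset = 19.8·tan 11.43° = 4.0039 m.
Layer 3: sin θ = p·2329 = 0.3744 → θ = 21.99°; offset = 14.2·tan 21.99° = 5.7333 m.
Σ offsets = 11.2298 m.

11.23 m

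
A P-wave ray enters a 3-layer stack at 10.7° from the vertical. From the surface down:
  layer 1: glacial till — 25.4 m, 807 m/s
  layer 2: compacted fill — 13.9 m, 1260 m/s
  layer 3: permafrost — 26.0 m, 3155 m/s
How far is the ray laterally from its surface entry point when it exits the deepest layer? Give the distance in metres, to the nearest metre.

36 m

Ray parameter p = sin 10.7° / 807 m/s = 2.3007e-04 s/m.
Layer 1: θ = 10.70°; offset = 25.4·tan 10.70° = 4.799 m.
Layer 2: sin θ = p·1260 = 0.2899 → θ = 16.85°; offset = 13.9·tan 16.85° = 4.210 m.
Layer 3: sin θ = p·3155 = 0.7259 → θ = 46.54°; offset = 26.0·tan 46.54° = 27.438 m.
Σ offsets = 36.448 m.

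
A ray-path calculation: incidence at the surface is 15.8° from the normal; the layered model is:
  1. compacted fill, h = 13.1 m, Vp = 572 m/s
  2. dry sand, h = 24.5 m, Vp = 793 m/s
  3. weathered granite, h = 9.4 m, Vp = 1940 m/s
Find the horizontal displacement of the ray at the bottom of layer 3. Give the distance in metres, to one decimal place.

Ray parameter p = sin 15.8° / 572 m/s = 4.7601e-04 s/m.
Layer 1: θ = 15.80°; offset = 13.1·tan 15.80° = 3.707 m.
Layer 2: sin θ = p·793 = 0.3775 → θ = 22.18°; offset = 24.5·tan 22.18° = 9.987 m.
Layer 3: sin θ = p·1940 = 0.9235 → θ = 67.44°; offset = 9.4·tan 67.44° = 22.625 m.
Total horizontal offset = 36.319 m.

36.3 m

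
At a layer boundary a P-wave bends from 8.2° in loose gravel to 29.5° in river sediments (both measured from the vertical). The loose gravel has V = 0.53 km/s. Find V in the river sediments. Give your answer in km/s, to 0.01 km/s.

1.83 km/s

Snell's law: sin 8.2°/V₁ = sin 29.5°/V₂.
V₂ = V₁·sin 29.5°/sin 8.2° = 0.53 × 3.4525 = 1.83 km/s.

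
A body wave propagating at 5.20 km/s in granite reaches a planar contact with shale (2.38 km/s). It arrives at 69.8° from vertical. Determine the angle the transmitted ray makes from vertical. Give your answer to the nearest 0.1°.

sin θ₁/V₁ = sin θ₂/V₂ ⇒ sin θ₂ = 2.38·sin 69.8°/5.20 = 2.38·0.9385/5.20 = 0.4295.
θ₂ = sin⁻¹(0.4295) = 25.44° (from vertical).

25.4°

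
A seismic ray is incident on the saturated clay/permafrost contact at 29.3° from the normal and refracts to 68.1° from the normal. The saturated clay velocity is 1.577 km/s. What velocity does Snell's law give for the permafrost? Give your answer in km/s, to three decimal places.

sin 29.3° = 0.4894; sin 68.1° = 0.9278.
V₂ = V₁·(sin θ₂/sin θ₁) = 1.577·(0.9278/0.4894) = 2.990 km/s.

2.990 km/s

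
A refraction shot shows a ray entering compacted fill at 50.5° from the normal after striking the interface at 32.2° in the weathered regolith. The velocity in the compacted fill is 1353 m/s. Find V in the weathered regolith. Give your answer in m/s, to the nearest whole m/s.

934 m/s

sin 32.2° = 0.5329; sin 50.5° = 0.7716.
V₁ = V₂·(sin θ₁/sin θ₂) = 1353·(0.5329/0.7716) = 934.37 m/s.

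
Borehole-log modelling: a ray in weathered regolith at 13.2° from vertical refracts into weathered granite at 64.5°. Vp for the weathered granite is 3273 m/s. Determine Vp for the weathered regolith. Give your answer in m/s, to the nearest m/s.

828 m/s

sin 13.2° = 0.2284; sin 64.5° = 0.9026.
V₁ = V₂·(sin θ₁/sin θ₂) = 3273·(0.2284/0.9026) = 828.06 m/s.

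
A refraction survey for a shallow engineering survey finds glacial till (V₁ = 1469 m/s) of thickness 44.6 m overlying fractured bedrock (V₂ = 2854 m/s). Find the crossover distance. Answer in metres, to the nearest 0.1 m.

x_cross = 2h·√((V₂+V₁)/(V₂−V₁)).
(V₂+V₁)/(V₂−V₁) = (2854+1469)/(2854−1469) = 3.1213; √ = 1.7667.
x_cross = 2·44.6·1.7667 = 157.59 m.

157.6 m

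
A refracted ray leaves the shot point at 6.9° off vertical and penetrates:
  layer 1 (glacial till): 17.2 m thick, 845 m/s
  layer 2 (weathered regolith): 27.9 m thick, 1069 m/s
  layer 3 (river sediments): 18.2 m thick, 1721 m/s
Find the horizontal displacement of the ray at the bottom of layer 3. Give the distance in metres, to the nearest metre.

11 m

Apply Snell's law at each interface; in layer i the horizontal offset is hᵢ·tan θᵢ.
Layer 1: θ = 6.90°; offset = 17.2·tan 6.90° = 2.081 m.
Layer 2: sin θ = 1069·sin 6.9°/845 = 0.1520, θ = 8.74°; offset = 27.9·tan 8.74° = 4.290 m.
Layer 3: sin θ = 1721·sin 6.9°/845 = 0.2447, θ = 14.16°; offset = 18.2·tan 14.16° = 4.593 m.
Summing the layer offsets gives 10.964 m.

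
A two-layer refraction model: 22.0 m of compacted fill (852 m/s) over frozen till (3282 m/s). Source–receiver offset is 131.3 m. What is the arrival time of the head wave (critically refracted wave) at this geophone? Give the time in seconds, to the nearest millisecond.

0.090 s

θ_c = arcsin(V₁/V₂) = arcsin(852/3282) = 15.05°, cos θ_c = 0.9657.
Intercept time tᵢ = 2h cos θ_c / V₁ = 2·22.0·0.9657/852 = 0.04987 s.
t = x/V₂ + tᵢ = 131.3/3282 + 0.04987 = 0.08988 s.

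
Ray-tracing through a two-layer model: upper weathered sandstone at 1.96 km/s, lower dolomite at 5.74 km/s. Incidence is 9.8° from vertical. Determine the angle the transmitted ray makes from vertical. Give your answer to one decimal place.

Snell's law: sin θ₂ = (V₂/V₁)·sin θ₁ = (5.74/1.96)·sin 9.8° = 0.4985.
θ₂ = sin⁻¹(0.4985) = 29.90° (from vertical).

29.9°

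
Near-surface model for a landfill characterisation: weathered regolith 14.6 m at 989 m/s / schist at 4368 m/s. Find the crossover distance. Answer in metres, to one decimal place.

θ_c = arcsin(989/4368) = 13.09°, so cos θ_c = 0.9740 and tᵢ = 2h cos θ_c/V₁ = 0.0288 s.
At crossover x/V₁ = x/V₂ + tᵢ ⇒ x = tᵢ/(1/V₁ − 1/V₂) = 0.02876/(1.0111e-03 − 2.2894e-04) = 36.77 m.

36.8 m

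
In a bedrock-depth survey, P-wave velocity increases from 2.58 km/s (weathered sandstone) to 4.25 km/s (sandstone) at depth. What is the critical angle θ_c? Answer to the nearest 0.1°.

Critical incidence: sin θ_c = V₁/V₂ = 2.58/4.25 = 0.6071.
θ_c = arcsin 0.6071 = 37.38°.

37.4°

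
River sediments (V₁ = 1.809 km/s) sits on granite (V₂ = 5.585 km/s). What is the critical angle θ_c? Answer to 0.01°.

At critical incidence the refracted ray runs along the interface (θ₂ = 90°), so sin θ_c = V₁/V₂.
θ_c = arcsin(1.809/5.585) = arcsin 0.3239 = 18.90°.

18.90°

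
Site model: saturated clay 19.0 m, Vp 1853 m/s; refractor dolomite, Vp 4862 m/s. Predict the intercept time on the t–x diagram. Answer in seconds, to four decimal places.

tᵢ = 2h·√(V₂²−V₁²)/(V₁V₂).
√(V₂²−V₁²) = √(4862²−1853²) = 4495.0 m/s.
tᵢ = 2·19.0·4495.0/(1853·4862) = 0.01896 s.

0.0190 s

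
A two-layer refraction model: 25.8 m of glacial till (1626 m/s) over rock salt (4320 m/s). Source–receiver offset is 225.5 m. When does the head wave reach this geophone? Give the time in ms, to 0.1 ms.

t = x/V₂ + 2h·√(V₂²−V₁²)/(V₁V₂).
√(V₂²−V₁²) = √(4320²−1626²) = 4002.3 m/s; delay term = 2·25.8·4002.3/(1626·4320) = 0.02940 s.
t = 225.5/4320 + 0.02940 = 0.08160 s.

81.6 ms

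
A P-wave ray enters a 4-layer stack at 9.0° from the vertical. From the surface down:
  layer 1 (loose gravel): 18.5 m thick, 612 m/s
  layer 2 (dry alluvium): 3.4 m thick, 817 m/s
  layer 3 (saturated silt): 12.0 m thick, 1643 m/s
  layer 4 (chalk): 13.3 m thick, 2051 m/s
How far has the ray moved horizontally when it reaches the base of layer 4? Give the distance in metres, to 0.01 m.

17.40 m

p = sin θ₁/V₁ = sin 9.0°/612 = 2.5561e-04 s/m is conserved through the stack.
Layer 1: θ = 9.00°; offset = 18.5·tan 9.00° = 2.9301 m.
Layer 2: sin θ = p·817 = 0.2088 → θ = 12.05°; offset = 3.4·tan 12.05° = 0.7260 m.
Layer 3: sin θ = p·1643 = 0.4200 → θ = 24.83°; offset = 12.0·tan 24.83° = 5.5531 m.
Layer 4: sin θ = p·2051 = 0.5243 → θ = 31.62°; offset = 13.3·tan 31.62° = 8.1881 m.
Σ offsets = 17.3974 m.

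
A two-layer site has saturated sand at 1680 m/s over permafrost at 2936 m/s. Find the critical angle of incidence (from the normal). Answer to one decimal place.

34.9°

At critical incidence the refracted ray runs along the interface (θ₂ = 90°), so sin θ_c = V₁/V₂.
θ_c = arcsin(1680/2936) = arcsin 0.5722 = 34.90°.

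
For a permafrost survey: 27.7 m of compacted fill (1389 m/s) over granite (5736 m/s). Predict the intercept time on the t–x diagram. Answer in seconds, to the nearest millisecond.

0.039 s

θ_c = arcsin(V₁/V₂) = arcsin(1389/5736) = 14.01°; cos θ_c = 0.9702.
tᵢ = 2h·cos θ_c / V₁ = 2·27.7·0.9702 / 1389 = 0.03870 s.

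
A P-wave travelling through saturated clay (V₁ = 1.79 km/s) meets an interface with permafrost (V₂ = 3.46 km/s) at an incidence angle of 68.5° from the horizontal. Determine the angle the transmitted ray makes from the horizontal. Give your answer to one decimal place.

Angle from the normal: 90° − 68.5° = 21.5°.
sin θ₁/V₁ = sin θ₂/V₂ ⇒ sin θ₂ = 3.46·sin 21.5°/1.79 = 3.46·0.3665/1.79 = 0.7084.
θ₂ = arcsin 0.7084 = 45.11° from the normal.
From the interface: 90° − 45.11° = 44.89°.

44.9°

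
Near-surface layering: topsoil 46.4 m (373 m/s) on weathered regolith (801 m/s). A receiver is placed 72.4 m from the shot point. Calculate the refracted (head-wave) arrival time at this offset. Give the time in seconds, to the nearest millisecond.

θ_c = arcsin(V₁/V₂) = arcsin(373/801) = 27.75°, cos θ_c = 0.8850.
Intercept time tᵢ = 2h cos θ_c / V₁ = 2·46.4·0.8850/373 = 0.22017 s.
t = x/V₂ + tᵢ = 72.4/801 + 0.22017 = 0.31056 s.

0.311 s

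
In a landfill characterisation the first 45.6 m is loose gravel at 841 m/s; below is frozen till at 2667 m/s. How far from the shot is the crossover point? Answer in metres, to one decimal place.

126.4 m

θ_c = arcsin(841/2667) = 18.38°, so cos θ_c = 0.9490 and tᵢ = 2h cos θ_c/V₁ = 0.1029 s.
At crossover x/V₁ = x/V₂ + tᵢ ⇒ x = tᵢ/(1/V₁ − 1/V₂) = 0.10291/(1.1891e-03 − 3.7495e-04) = 126.41 m.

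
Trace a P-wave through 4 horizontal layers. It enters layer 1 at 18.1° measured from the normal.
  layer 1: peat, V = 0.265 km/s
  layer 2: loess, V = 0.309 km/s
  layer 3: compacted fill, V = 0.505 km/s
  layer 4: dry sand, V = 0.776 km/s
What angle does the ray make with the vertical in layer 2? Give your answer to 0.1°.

21.2°

Ray parameter p = sin 18.1° / 0.265 = 1.1724e+00 s/km.
sin θ_2 = p·V_2 = 1.1724e+00 × 0.309 = 0.3623.
θ_2 = 21.24° from the vertical.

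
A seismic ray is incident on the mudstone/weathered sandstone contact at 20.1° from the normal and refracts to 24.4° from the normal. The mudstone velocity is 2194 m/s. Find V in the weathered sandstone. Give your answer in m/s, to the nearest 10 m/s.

Snell's law: sin 20.1°/V₁ = sin 24.4°/V₂.
V₂ = V₁·sin 24.4°/sin 20.1° = 2194 × 1.2021 = 2637.35 m/s.

2640 m/s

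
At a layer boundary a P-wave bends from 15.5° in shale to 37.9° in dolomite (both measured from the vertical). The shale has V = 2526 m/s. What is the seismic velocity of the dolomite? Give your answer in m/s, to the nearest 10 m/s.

5810 m/s

Snell's law: sin 15.5°/V₁ = sin 37.9°/V₂.
V₂ = V₁·sin 37.9°/sin 15.5° = 2526 × 2.2986 = 5806.37 m/s.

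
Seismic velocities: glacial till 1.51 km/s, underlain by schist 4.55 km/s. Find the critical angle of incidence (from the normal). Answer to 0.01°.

Critical incidence: sin θ_c = V₁/V₂ = 1.51/4.55 = 0.3319.
θ_c = arcsin 0.3319 = 19.38°.

19.38°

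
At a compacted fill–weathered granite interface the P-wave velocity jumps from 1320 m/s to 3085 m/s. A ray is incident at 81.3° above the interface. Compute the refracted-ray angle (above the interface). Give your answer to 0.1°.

69.3°

Angle from the normal: 90° − 81.3° = 8.7°.
Snell's law: sin θ₂ = (V₂/V₁)·sin θ₁ = (3085/1320)·sin 8.7° = 0.3535.
θ₂ = sin⁻¹(0.3535) = 20.70° (from vertical).
From the interface: 90° − 20.70° = 69.30°.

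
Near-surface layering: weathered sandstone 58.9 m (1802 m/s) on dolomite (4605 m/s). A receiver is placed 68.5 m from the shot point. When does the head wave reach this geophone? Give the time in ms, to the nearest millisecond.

75 ms

t = x/V₂ + 2h·√(V₂²−V₁²)/(V₁V₂).
√(V₂²−V₁²) = √(4605²−1802²) = 4237.8 m/s; delay term = 2·58.9·4237.8/(1802·4605) = 0.06016 s.
t = 68.5/4605 + 0.06016 = 0.07503 s.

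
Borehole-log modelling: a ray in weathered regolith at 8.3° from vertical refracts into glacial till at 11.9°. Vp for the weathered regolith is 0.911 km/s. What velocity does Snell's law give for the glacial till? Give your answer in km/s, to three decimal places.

sin 8.3° = 0.1444; sin 11.9° = 0.2062.
V₂ = V₁·(sin θ₂/sin θ₁) = 0.911·(0.2062/0.1444) = 1.301 km/s.

1.301 km/s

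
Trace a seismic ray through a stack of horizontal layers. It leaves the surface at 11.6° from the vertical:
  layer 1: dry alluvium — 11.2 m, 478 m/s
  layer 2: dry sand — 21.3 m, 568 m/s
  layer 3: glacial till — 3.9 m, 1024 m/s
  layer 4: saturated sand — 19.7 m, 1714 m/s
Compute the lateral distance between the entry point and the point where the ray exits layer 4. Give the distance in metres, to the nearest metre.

Apply Snell's law at each interface; in layer i the horizontal offset is hᵢ·tan θᵢ.
Layer 1: θ = 11.60°; offset = 11.2·tan 11.60° = 2.299 m.
Layer 2: sin θ = 568·sin 11.6°/478 = 0.2389, θ = 13.82°; offset = 21.3·tan 13.82° = 5.241 m.
Layer 3: sin θ = 1024·sin 11.6°/478 = 0.4308, θ = 25.52°; offset = 3.9·tan 25.52° = 1.862 m.
Layer 4: sin θ = 1714·sin 11.6°/478 = 0.7210, θ = 46.14°; offset = 19.7·tan 46.14° = 20.499 m.
Total horizontal offset = 29.901 m.

30 m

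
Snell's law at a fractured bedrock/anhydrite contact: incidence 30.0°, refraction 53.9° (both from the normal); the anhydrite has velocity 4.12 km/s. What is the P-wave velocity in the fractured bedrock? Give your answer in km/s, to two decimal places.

2.55 km/s

sin 30.0° = 0.5000; sin 53.9° = 0.8080.
V₁ = V₂·(sin θ₁/sin θ₂) = 4.12·(0.5000/0.8080) = 2.55 km/s.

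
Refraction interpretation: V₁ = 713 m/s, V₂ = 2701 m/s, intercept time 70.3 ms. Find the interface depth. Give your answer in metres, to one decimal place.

h = tᵢ·V₁·V₂ / (2·√(V₂²−V₁²)).
√(V₂²−V₁²) = √(2701² − 713²) = 2605.2 m/s.
h = 0.0703 s × 713 × 2701 / (2 × 2605.2) = 25.98 m.

26.0 m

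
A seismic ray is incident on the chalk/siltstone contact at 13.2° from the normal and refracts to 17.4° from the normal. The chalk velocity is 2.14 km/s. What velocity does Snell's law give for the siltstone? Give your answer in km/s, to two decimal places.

2.80 km/s

sin 13.2° = 0.2284; sin 17.4° = 0.2990.
V₂ = V₁·(sin θ₂/sin θ₁) = 2.14·(0.2990/0.2284) = 2.80 km/s.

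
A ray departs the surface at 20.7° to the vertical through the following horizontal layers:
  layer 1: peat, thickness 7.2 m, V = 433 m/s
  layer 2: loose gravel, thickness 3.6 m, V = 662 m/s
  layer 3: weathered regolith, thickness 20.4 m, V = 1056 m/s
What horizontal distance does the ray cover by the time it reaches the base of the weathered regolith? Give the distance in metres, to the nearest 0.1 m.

Apply Snell's law at each interface; in layer i the horizontal offset is hᵢ·tan θᵢ.
Layer 1: θ = 20.70°; offset = 7.2·tan 20.70° = 2.721 m.
Layer 2: sin θ = 662·sin 20.7°/433 = 0.5404, θ = 32.71°; offset = 3.6·tan 32.71° = 2.312 m.
Layer 3: sin θ = 1056·sin 20.7°/433 = 0.8621, θ = 59.55°; offset = 20.4·tan 59.55° = 34.699 m.
Summing the layer offsets gives 39.732 m.

39.7 m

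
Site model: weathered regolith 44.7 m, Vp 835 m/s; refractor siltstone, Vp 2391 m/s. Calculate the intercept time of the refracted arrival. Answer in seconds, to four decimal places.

0.1003 s

tᵢ = 2h·√(V₂²−V₁²)/(V₁V₂).
√(V₂²−V₁²) = √(2391²−835²) = 2240.5 m/s.
tᵢ = 2·44.7·2240.5/(835·2391) = 0.10032 s.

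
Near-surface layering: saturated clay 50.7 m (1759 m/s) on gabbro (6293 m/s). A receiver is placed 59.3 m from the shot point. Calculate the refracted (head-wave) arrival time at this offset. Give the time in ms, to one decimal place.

64.8 ms

t = x/V₂ + 2h·√(V₂²−V₁²)/(V₁V₂).
√(V₂²−V₁²) = √(6293²−1759²) = 6042.2 m/s; delay term = 2·50.7·6042.2/(1759·6293) = 0.05535 s.
t = 59.3/6293 + 0.05535 = 0.06477 s.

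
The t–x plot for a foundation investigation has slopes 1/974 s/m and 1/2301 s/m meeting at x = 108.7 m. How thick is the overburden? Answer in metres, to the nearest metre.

h = (x_cross/2)·√((V₂−V₁)/(V₂+V₁)).
(V₂−V₁)/(V₂+V₁) = (2301−974)/(2301+974) = 0.4052; √ = 0.6365.
h = (108.7/2)·0.6365 = 34.60 m.

35 m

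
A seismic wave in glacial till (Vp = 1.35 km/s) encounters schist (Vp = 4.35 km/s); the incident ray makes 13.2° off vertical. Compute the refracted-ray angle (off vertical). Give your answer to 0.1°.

47.4°

sin θ₁/V₁ = sin θ₂/V₂ ⇒ sin θ₂ = 4.35·sin 13.2°/1.35 = 4.35·0.2284/1.35 = 0.7358.
θ₂ = sin⁻¹(0.7358) = 47.37° (from vertical).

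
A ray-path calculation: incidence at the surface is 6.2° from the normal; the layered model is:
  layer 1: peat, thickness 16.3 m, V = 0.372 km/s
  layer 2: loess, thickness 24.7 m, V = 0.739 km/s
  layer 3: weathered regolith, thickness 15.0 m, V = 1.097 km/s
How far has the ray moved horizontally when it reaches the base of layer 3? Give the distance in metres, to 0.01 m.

Apply Snell's law at each interface; in layer i the horizontal offset is hᵢ·tan θᵢ.
Layer 1: θ = 6.20°; offset = 16.3·tan 6.20° = 1.7707 m.
Layer 2: sin θ = 0.739·sin 6.2°/0.372 = 0.2145, θ = 12.39°; offset = 24.7·tan 12.39° = 5.4257 m.
Layer 3: sin θ = 1.097·sin 6.2°/0.372 = 0.3185, θ = 18.57°; offset = 15.0·tan 18.57° = 5.0396 m.
Σ offsets = 12.2361 m.

12.24 m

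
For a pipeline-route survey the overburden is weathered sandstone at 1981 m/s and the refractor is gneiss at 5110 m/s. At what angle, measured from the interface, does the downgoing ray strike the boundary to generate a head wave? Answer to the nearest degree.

At critical incidence the refracted ray runs along the interface (θ₂ = 90°), so sin θ_c = V₁/V₂.
θ_c = arcsin(1981/5110) = arcsin 0.3877 = 22.81°.
Measured from the interface: 90° − 22.81° = 67.19°.

67°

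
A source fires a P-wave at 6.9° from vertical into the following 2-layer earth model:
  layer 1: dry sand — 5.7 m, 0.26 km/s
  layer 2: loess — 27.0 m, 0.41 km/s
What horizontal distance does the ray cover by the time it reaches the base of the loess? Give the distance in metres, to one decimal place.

Apply Snell's law at each interface; in layer i the horizontal offset is hᵢ·tan θᵢ.
Layer 1: θ = 6.90°; offset = 5.7·tan 6.90° = 0.690 m.
Layer 2: sin θ = 0.41·sin 6.9°/0.26 = 0.1894, θ = 10.92°; offset = 27.0·tan 10.92° = 5.209 m.
Summing the layer offsets gives 5.899 m.

5.9 m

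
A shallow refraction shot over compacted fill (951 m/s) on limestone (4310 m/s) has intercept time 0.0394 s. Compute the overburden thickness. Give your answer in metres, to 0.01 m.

19.21 m

h = tᵢ·V₁·V₂ / (2·√(V₂²−V₁²)).
√(V₂²−V₁²) = √(4310² − 951²) = 4203.8 m/s.
h = 0.0394 s × 951 × 4310 / (2 × 4203.8) = 19.21 m.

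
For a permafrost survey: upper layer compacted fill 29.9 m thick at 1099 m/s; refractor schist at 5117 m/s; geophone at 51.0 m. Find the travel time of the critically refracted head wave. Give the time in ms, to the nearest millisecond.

63 ms

θ_c = arcsin(V₁/V₂) = arcsin(1099/5117) = 12.40°, cos θ_c = 0.9767.
Intercept time tᵢ = 2h cos θ_c / V₁ = 2·29.9·0.9767/1099 = 0.05314 s.
t = x/V₂ + tᵢ = 51.0/5117 + 0.05314 = 0.06311 s.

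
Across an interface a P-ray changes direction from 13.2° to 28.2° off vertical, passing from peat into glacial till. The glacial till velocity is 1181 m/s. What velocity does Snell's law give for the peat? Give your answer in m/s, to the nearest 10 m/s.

570 m/s

Snell's law: sin 13.2°/V₁ = sin 28.2°/V₂.
V₁ = V₂·sin 13.2°/sin 28.2° = 1181 × 0.4832 = 570.70 m/s.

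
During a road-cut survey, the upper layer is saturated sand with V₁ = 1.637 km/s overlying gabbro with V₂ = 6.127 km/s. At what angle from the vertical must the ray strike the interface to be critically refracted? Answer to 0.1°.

Critical incidence: sin θ_c = V₁/V₂ = 1.637/6.127 = 0.2672.
θ_c = arcsin 0.2672 = 15.50°.

15.5°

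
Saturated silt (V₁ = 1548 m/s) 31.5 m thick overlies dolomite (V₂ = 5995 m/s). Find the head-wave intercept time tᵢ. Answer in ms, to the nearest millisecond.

39 ms

tᵢ = 2h·√(V₂²−V₁²)/(V₁V₂).
√(V₂²−V₁²) = √(5995²−1548²) = 5791.7 m/s.
tᵢ = 2·31.5·5791.7/(1548·5995) = 0.03932 s.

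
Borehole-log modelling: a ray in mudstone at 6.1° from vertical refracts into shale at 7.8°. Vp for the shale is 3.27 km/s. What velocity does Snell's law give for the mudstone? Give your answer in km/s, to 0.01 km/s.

Snell's law: sin 6.1°/V₁ = sin 7.8°/V₂.
V₁ = V₂·sin 6.1°/sin 7.8° = 3.27 × 0.7830 = 2.56 km/s.

2.56 km/s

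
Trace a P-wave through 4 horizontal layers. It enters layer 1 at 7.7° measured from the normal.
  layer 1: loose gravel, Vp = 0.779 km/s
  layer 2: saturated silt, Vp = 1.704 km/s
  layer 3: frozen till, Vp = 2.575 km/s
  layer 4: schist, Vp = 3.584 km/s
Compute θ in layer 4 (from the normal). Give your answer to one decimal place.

Snell's law across each interface conserves sin θ / V, so sin θ_4 = V_4·sin θ₁/V₁.
sin θ_4 = 3.584 × sin 7.7° / 0.779 = 0.6164.
θ_4 = 38.06° from the vertical.

38.1°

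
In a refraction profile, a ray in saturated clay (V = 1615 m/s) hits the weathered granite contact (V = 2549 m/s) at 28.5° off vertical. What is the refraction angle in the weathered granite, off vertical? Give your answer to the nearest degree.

sin θ₁/V₁ = sin θ₂/V₂ ⇒ sin θ₂ = 2549·sin 28.5°/1615 = 2549·0.4772/1615 = 0.7531.
θ₂ = arcsin 0.7531 = 48.86° from the normal.

49°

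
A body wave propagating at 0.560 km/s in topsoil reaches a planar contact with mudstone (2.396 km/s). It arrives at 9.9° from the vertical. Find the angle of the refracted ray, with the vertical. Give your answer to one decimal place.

47.4°

sin θ₁/V₁ = sin θ₂/V₂ ⇒ sin θ₂ = 2.396·sin 9.9°/0.560 = 2.396·0.1719/0.560 = 0.7356.
θ₂ = arcsin 0.7356 = 47.36° from the normal.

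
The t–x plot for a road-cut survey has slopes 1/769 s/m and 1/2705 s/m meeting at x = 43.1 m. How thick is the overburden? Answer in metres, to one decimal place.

16.1 m

x_cross = 2h·√((V₂+V₁)/(V₂−V₁)) → h = x_cross / (2·√((V₂+V₁)/(V₂−V₁))).
√((V₂+V₁)/(V₂−V₁)) = √((2705+769)/(2705−769)) = 1.3396.
h = 43.1 / (2·1.3396) = 16.09 m.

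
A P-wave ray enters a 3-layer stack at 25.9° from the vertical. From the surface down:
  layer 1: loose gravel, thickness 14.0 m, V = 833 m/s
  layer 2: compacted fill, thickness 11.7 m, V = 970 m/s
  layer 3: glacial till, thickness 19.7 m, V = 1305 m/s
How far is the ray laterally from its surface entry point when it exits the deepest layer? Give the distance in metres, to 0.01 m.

32.20 m

Ray parameter p = sin 25.9° / 833 m/s = 5.2437e-04 s/m.
Layer 1: θ = 25.90°; offset = 14.0·tan 25.90° = 6.7980 m.
Layer 2: sin θ = p·970 = 0.5086 → θ = 30.57°; offset = 11.7·tan 30.57° = 6.9120 m.
Layer 3: sin θ = p·1305 = 0.6843 → θ = 43.18°; offset = 19.7·tan 43.18° = 18.4872 m.
Σ offsets = 32.1973 m.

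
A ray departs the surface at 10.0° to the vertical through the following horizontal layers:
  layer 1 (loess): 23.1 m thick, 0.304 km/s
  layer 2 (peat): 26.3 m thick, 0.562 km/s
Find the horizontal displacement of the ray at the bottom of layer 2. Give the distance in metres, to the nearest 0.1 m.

Ray parameter p = sin 10.0° / 0.304 km/s = 5.7121e-01 s/km.
Layer 1: θ = 10.00°; offset = 23.1·tan 10.00° = 4.073 m.
Layer 2: sin θ = p·0.562 = 0.3210 → θ = 18.72°; offset = 26.3·tan 18.72° = 8.915 m.
Summing the layer offsets gives 12.988 m.

13.0 m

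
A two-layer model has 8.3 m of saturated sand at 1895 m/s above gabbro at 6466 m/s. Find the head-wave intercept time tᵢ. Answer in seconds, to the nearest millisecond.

θ_c = arcsin(V₁/V₂) = arcsin(1895/6466) = 17.04°; cos θ_c = 0.9561.
tᵢ = 2h·cos θ_c / V₁ = 2·8.3·0.9561 / 1895 = 0.00838 s.

0.008 s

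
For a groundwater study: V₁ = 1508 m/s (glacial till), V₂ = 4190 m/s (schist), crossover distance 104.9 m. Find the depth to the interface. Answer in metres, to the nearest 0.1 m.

36.0 m

h = (x_cross/2)·√((V₂−V₁)/(V₂+V₁)).
(V₂−V₁)/(V₂+V₁) = (4190−1508)/(4190+1508) = 0.4707; √ = 0.6861.
h = (104.9/2)·0.6861 = 35.98 m.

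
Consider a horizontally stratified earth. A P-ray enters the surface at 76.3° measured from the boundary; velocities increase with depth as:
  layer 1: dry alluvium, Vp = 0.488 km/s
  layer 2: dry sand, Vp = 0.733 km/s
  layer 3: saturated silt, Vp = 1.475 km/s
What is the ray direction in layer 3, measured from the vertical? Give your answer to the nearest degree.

46°

From the normal: θ₁ = 90° − 76.3° = 13.7°.
Snell's law across each interface conserves sin θ / V, so sin θ_3 = V_3·sin θ₁/V₁.
sin θ_3 = 1.475 × sin 13.7° / 0.488 = 0.7159.
θ_3 = 45.71° from the vertical.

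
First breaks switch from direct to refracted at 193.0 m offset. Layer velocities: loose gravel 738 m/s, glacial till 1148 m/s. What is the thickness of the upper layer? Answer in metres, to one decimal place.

45.0 m

x_cross = 2h·√((V₂+V₁)/(V₂−V₁)) → h = x_cross / (2·√((V₂+V₁)/(V₂−V₁))).
√((V₂+V₁)/(V₂−V₁)) = √((1148+738)/(1148−738)) = 2.1448.
h = 193.0 / (2·2.1448) = 44.99 m.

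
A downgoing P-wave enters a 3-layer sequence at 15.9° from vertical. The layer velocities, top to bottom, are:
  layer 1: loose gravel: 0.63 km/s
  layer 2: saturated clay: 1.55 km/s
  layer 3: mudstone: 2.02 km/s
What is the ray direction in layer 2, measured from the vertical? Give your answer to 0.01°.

42.38°

Ray parameter p = sin 15.9° / 0.63 = 4.3486e-01 s/km.
sin θ_2 = p·V_2 = 4.3486e-01 × 1.55 = 0.6740.
θ_2 = 42.38° from the vertical.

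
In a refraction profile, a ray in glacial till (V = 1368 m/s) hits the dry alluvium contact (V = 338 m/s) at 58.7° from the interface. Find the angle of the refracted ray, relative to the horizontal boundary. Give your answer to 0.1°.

82.6°

Angle from the normal: 90° − 58.7° = 31.3°.
sin θ₁/V₁ = sin θ₂/V₂ ⇒ sin θ₂ = 338·sin 31.3°/1368 = 338·0.5195/1368 = 0.1284.
θ₂ = arcsin 0.1284 = 7.37° from the normal.
From the interface: 90° − 7.37° = 82.63°.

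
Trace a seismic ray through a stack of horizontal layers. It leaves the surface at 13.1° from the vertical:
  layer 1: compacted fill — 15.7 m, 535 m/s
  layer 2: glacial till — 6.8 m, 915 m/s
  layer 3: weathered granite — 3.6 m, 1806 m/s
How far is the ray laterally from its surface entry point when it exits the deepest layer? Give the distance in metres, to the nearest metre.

11 m

Ray parameter p = sin 13.1° / 535 m/s = 4.2365e-04 s/m.
Layer 1: θ = 13.10°; offset = 15.7·tan 13.10° = 3.654 m.
Layer 2: sin θ = p·915 = 0.3876 → θ = 22.81°; offset = 6.8·tan 22.81° = 2.860 m.
Layer 3: sin θ = p·1806 = 0.7651 → θ = 49.92°; offset = 3.6·tan 49.92° = 4.278 m.
Σ offsets = 10.791 m.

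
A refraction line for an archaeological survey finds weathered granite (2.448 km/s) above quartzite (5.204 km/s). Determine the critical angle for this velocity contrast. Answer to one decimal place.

28.1°

Critical incidence: sin θ_c = V₁/V₂ = 2.448/5.204 = 0.4704.
θ_c = arcsin 0.4704 = 28.06°.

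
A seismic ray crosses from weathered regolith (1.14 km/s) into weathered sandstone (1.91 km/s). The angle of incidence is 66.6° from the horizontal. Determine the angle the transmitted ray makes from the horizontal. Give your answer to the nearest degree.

48°

Convert to the normal: θ₁ = 90° − 66.6° = 23.4°.
sin θ₁/V₁ = sin θ₂/V₂ ⇒ sin θ₂ = 1.91·sin 23.4°/1.14 = 1.91·0.3971/1.14 = 0.6654.
θ₂ = sin⁻¹(0.6654) = 41.71° (from vertical).
From the interface: 90° − 41.71° = 48.29°.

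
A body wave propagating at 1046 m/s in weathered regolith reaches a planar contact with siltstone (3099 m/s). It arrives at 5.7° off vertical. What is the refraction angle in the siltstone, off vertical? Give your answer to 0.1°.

17.1°

Snell's law: sin θ₂ = (V₂/V₁)·sin θ₁ = (3099/1046)·sin 5.7° = 0.2943.
θ₂ = sin⁻¹(0.2943) = 17.11° (from vertical).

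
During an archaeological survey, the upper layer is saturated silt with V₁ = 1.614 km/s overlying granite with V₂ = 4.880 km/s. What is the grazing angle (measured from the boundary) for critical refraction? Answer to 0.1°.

At critical incidence the refracted ray runs along the interface (θ₂ = 90°), so sin θ_c = V₁/V₂.
θ_c = arcsin(1.614/4.880) = arcsin 0.3307 = 19.31°.
Measured from the interface: 90° − 19.31° = 70.69°.

70.7°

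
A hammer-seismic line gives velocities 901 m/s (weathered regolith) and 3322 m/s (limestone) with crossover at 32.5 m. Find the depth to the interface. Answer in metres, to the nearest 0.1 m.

12.3 m

h = (x_cross/2)·√((V₂−V₁)/(V₂+V₁)).
(V₂−V₁)/(V₂+V₁) = (3322−901)/(3322+901) = 0.5733; √ = 0.7572.
h = (32.5/2)·0.7572 = 12.30 m.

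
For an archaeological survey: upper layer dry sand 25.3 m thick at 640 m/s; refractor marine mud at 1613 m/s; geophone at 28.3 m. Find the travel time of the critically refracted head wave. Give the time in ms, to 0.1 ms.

θ_c = arcsin(V₁/V₂) = arcsin(640/1613) = 23.38°, cos θ_c = 0.9179.
Intercept time tᵢ = 2h cos θ_c / V₁ = 2·25.3·0.9179/640 = 0.07257 s.
t = x/V₂ + tᵢ = 28.3/1613 + 0.07257 = 0.09012 s.

90.1 ms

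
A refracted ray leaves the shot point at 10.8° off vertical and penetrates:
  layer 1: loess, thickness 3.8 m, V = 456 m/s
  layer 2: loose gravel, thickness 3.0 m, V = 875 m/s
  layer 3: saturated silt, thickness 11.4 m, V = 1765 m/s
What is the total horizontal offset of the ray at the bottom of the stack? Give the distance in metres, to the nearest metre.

Apply Snell's law at each interface; in layer i the horizontal offset is hᵢ·tan θᵢ.
Layer 1: θ = 10.80°; offset = 3.8·tan 10.80° = 0.725 m.
Layer 2: sin θ = 875·sin 10.8°/456 = 0.3596, θ = 21.07°; offset = 3.0·tan 21.07° = 1.156 m.
Layer 3: sin θ = 1765·sin 10.8°/456 = 0.7253, θ = 46.49°; offset = 11.4·tan 46.49° = 12.010 m.
Total horizontal offset = 13.891 m.

14 m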